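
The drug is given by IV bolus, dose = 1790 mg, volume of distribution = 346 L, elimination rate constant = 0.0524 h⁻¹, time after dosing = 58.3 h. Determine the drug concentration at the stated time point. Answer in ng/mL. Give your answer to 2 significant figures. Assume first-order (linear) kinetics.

C₀ = Dose / Vd = 1790 / 346 = 5.173 mg/L
C = C₀ · e^(−k·t) = 5.173 × e^(−0.05240 × 58.3)
  = 5.173 × 0.04713 = 0.2438 mg/L
Convert: 0.2438 mg/L × 1000 = 243.8 ng/mL

240 ng/mL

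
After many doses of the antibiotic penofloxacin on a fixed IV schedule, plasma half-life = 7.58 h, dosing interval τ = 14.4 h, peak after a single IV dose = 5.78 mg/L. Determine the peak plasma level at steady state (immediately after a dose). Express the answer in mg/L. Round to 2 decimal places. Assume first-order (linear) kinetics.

7.90 mg/L

k = ln2 / t½ = 0.693147 / 7.58 = 0.09144 h⁻¹
e^(−kτ) = e^(−0.09144 × 14.4) = 0.2680
Accumulation ratio R = 1 / (1 − e^(−kτ)) = 1 / (1 − 0.2680) = 1.366
Steady-state peak = C₀ × R = 5.78 × 1.366 = 7.895 mg/L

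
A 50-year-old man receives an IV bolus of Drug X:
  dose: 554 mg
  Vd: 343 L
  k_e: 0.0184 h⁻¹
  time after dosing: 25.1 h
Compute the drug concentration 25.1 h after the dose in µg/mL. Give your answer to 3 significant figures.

C₀ = Dose / Vd = 554.0 / 343 = 1.615 mg/L
C = C₀ · e^(−k·t) = 1.615 × e^(−0.01840 × 25.1)
  = 1.615 × 0.6301 = 1.018 mg/L
(1.018 mg/L = 1.018 µg/mL)

1.02 µg/mL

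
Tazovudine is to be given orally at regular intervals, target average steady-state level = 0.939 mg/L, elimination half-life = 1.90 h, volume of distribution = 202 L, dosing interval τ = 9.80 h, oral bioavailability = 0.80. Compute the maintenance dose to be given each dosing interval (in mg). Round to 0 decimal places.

k = ln2 / t½ = 0.693147 / 1.90 = 0.3648 h⁻¹
CL = k × Vd = 0.3648 × 202 = 73.69 L/h
At steady state, F × (Dose/τ) = Css × CL.
Dose = Css × CL × τ / F = 0.939 × 73.69 × 9.80 / 0.80 = 847.6 mg

848 mg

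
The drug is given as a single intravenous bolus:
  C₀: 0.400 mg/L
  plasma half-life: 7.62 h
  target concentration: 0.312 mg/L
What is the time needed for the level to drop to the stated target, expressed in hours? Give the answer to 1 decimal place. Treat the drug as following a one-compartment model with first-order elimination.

2.7 h

k = ln2 / t½ = 0.693147 / 7.62 = 0.09096 h⁻¹
t = ln(C₀ / C) / k = ln(0.4000 / 0.312) / 0.09096
  = ln(1.282) / 0.09096 = 0.2484 / 0.09096 = 2.731 h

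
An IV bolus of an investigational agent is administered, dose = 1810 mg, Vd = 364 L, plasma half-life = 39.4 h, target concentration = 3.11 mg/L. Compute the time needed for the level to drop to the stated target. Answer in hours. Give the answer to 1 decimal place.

C₀ = Dose / Vd = 1810 / 364 = 4.973 mg/L
k = ln2 / t½ = 0.693147 / 39.4 = 0.01759 h⁻¹
t = ln(C₀ / C) / k = ln(4.973 / 3.11) / 0.01759
  = ln(1.599) / 0.01759 = 0.4694 / 0.01759 = 26.69 h

26.7 h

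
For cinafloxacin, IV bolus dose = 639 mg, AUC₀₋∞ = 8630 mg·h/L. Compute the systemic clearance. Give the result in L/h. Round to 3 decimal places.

CL = Dose / AUC = 639 / 8630 = 0.07404 L/h

0.074 L/h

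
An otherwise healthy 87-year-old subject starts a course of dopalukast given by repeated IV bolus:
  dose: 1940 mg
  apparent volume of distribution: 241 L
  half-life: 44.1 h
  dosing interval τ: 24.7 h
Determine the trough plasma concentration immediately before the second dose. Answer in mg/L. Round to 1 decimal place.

5.5 mg/L

C₀ per dose = Dose / Vd = 1940 / 241 = 8.050 mg/L
k = ln2 / t½ = 0.693147 / 44.1 = 0.01572 h⁻¹
Fraction remaining after one interval: r = e^(−kτ) = e^(−0.01572 × 24.7) = 0.6782
Before dose 2, 1 dose has been given (aged 1τ).
C_trough = C₀ × r = 8.050 × 0.6782 = 5.460 mg/L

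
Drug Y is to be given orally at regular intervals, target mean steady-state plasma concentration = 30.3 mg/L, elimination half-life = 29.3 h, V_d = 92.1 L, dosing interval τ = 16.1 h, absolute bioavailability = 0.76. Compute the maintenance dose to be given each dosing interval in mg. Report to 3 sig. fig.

k = ln2 / t½ = 0.693147 / 29.3 = 0.02366 h⁻¹
CL = k × Vd = 0.02366 × 92.1 = 2.179 L/h
At steady state, F × (Dose/τ) = Css × CL.
Dose = Css × CL × τ / F = 30.3 × 2.179 × 16.1 / 0.76 = 1399 mg

1400 mg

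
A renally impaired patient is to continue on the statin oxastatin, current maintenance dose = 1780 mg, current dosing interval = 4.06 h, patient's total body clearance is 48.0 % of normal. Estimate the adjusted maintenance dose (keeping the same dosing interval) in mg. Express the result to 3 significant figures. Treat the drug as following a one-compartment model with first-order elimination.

To keep the same average steady-state level, dosing rate must scale with clearance.
CL ratio = 48.0 / 100 = 0.4800
New dose (same interval) = 1780 × 0.4800 = 854.4 mg

854 mg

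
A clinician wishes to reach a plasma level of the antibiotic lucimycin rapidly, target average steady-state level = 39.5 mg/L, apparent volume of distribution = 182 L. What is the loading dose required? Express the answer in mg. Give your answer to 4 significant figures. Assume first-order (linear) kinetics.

LD = Css × Vd = 39.5 × 182 = 7189 mg

7189 mg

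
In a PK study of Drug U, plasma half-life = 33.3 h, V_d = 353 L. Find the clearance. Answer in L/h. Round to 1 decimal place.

7.3 L/h

k = ln2 / t½ = 0.693147 / 33.3 = 0.02082 h⁻¹
CL = k × Vd = 0.02082 × 353 = 7.349 L/h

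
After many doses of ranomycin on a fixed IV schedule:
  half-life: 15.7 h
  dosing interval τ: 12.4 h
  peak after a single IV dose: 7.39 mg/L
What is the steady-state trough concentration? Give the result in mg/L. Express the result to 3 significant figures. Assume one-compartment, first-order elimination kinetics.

10.1 mg/L

k = ln2 / t½ = 0.693147 / 15.7 = 0.04415 h⁻¹
e^(−kτ) = e^(−0.04415 × 12.4) = 0.5784
Accumulation ratio R = 1 / (1 − e^(−kτ)) = 1 / (1 − 0.5784) = 2.372
Steady-state trough = C₀ × R × e^(−kτ) = 7.39 × 2.372 × 0.5784 = 10.14 mg/L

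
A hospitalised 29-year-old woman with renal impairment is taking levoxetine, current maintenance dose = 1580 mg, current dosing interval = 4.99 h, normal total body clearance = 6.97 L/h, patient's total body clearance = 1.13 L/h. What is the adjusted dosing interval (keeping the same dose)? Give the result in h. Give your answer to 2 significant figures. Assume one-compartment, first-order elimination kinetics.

To keep the same average steady-state level, dosing rate must scale with clearance.
CL ratio = 1.13 / 6.97 = 0.1621
New interval (same dose) = 4.99 / 0.1621 = 30.78 h

31 h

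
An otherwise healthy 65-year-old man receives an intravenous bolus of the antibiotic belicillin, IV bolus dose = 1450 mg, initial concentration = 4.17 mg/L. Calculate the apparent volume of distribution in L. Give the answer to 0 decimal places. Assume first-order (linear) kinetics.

Vd = Dose / C₀ = 1450 / 4.17 = 347.7 L

348 L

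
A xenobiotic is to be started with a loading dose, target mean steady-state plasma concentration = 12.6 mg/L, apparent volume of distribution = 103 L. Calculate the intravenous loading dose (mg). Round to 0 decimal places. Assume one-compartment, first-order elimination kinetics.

1298 mg

LD = Css × Vd = 12.6 × 103 = 1298 mg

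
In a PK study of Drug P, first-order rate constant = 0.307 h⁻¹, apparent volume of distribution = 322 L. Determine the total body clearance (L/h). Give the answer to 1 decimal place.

98.9 L/h

CL = k × Vd = 0.307 × 322 = 98.85 L/h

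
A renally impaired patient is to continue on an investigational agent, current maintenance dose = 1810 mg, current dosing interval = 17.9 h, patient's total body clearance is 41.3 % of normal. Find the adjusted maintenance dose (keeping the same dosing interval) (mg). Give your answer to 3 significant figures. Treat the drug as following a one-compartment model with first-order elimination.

748 mg

To keep the same average steady-state level, dosing rate must scale with clearance.
CL ratio = 41.3 / 100 = 0.4130
New dose (same interval) = 1810 × 0.4130 = 747.5 mg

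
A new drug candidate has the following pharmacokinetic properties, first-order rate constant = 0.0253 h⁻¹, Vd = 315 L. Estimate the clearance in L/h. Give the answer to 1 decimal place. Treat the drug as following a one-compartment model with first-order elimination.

CL = k × Vd = 0.0253 × 315 = 7.970 L/h

8.0 L/h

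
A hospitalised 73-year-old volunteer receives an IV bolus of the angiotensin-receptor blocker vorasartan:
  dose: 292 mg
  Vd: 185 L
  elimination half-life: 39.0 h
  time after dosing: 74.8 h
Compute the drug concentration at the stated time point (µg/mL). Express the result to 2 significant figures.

C₀ = Dose / Vd = 292.0 / 185 = 1.578 mg/L
k = ln2 / t½ = 0.693147 / 39.0 = 0.01777 h⁻¹
C = C₀ · e^(−k·t) = 1.578 × e^(−0.01777 × 74.8)
  = 1.578 × 0.2647 = 0.4177 mg/L
(0.4177 mg/L = 0.4177 µg/mL)

0.42 µg/mL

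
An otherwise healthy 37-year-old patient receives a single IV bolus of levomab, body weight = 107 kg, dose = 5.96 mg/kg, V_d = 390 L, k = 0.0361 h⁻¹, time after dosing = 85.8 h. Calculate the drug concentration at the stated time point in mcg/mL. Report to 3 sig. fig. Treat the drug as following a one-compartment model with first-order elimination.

0.0739 mcg/mL

Total dose = 5.96 × 107 = 637.7 mg
C₀ = Dose / Vd = 637.7 / 390 = 1.635 mg/L
C = C₀ · e^(−k·t) = 1.635 × e^(−0.03610 × 85.8)
  = 1.635 × 0.04517 = 0.07385 mg/L
(0.07385 mg/L = 0.07385 mcg/mL)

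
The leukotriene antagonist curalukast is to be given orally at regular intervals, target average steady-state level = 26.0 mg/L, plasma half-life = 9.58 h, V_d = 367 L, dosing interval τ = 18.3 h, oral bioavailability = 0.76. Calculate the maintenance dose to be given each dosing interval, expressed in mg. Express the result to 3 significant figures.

k = ln2 / t½ = 0.693147 / 9.58 = 0.07235 h⁻¹
CL = k × Vd = 0.07235 × 367 = 26.55 L/h
At steady state, F × (Dose/τ) = Css × CL.
Dose = Css × CL × τ / F = 26.0 × 26.55 × 18.3 / 0.76 = 16620 mg

16600 mg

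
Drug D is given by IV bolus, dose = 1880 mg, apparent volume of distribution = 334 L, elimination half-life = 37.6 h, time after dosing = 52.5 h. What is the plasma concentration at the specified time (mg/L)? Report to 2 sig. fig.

C₀ = Dose / Vd = 1880 / 334 = 5.629 mg/L
k = ln2 / t½ = 0.693147 / 37.6 = 0.01843 h⁻¹
C = C₀ · e^(−k·t) = 5.629 × e^(−0.01843 × 52.5)
  = 5.629 × 0.3800 = 2.139 mg/L

2.1 mg/L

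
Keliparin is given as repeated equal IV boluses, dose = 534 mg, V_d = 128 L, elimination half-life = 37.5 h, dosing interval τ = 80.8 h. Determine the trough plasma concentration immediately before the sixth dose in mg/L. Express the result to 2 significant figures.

C₀ per dose = Dose / Vd = 534 / 128 = 4.172 mg/L
k = ln2 / t½ = 0.693147 / 37.5 = 0.01848 h⁻¹
Fraction remaining after one interval: r = e^(−kτ) = e^(−0.01848 × 80.8) = 0.2247
Before dose 6, 5 doses have been given (aged 1τ, 2τ, 3τ, 4τ, 5τ).
C_trough = C₀ × (r + r² + … + r^5) = C₀ × r(1−r^5)/(1−r)
        = 4.172 × 0.2247 × (1 − 0.0005728) / (1 − 0.2247) = 1.208 mg/L

1.2 mg/L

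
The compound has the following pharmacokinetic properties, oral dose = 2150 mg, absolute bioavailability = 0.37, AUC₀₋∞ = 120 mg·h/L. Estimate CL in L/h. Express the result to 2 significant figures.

CL = F·Dose / AUC = 0.37 × 2150 / 120 = 6.629 L/h

6.6 L/h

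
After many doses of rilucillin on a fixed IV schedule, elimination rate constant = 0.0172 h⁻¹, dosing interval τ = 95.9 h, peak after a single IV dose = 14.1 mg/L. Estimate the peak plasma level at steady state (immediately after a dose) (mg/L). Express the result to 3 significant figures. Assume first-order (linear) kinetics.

17.5 mg/L

e^(−kτ) = e^(−0.01720 × 95.9) = 0.1921
Accumulation ratio R = 1 / (1 − e^(−kτ)) = 1 / (1 − 0.1921) = 1.238
Steady-state peak = C₀ × R = 14.1 × 1.238 = 17.46 mg/L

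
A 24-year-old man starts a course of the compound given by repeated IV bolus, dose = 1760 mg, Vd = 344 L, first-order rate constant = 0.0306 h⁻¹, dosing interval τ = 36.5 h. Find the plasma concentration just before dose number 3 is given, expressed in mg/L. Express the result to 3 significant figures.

2.22 mg/L

C₀ per dose = Dose / Vd = 1760 / 344 = 5.116 mg/L
Fraction remaining after one interval: r = e^(−kτ) = e^(−0.03060 × 36.5) = 0.3273
Before dose 3, 2 doses have been given (aged 1τ, 2τ).
C_trough = C₀ × (r + r²) = 5.116 × (0.3273 + 0.1071) = 2.222 mg/L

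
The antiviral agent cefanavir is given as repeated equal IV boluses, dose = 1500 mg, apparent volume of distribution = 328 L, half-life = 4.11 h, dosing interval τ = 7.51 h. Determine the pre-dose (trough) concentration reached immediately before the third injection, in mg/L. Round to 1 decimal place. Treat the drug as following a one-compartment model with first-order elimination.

1.7 mg/L

C₀ per dose = Dose / Vd = 1500 / 328 = 4.573 mg/L
k = ln2 / t½ = 0.693147 / 4.11 = 0.1686 h⁻¹
Fraction remaining after one interval: r = e^(−kτ) = e^(−0.1686 × 7.51) = 0.2819
Before dose 3, 2 doses have been given (aged 1τ, 2τ).
C_trough = C₀ × (r + r²) = 4.573 × (0.2819 + 0.07947) = 1.653 mg/L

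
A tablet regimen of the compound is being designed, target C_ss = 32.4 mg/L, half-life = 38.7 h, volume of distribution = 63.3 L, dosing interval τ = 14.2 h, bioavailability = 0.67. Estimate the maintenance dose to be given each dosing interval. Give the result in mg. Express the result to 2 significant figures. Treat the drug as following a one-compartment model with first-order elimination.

k = ln2 / t½ = 0.693147 / 38.7 = 0.01791 h⁻¹
CL = k × Vd = 0.01791 × 63.3 = 1.134 L/h
At steady state, F × (Dose/τ) = Css × CL.
Dose = Css × CL × τ / F = 32.4 × 1.134 × 14.2 / 0.67 = 778.7 mg

780 mg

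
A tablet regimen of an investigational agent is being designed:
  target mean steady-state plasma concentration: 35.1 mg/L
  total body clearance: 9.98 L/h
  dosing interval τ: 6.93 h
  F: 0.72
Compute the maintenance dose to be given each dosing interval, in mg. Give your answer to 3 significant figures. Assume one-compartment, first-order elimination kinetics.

3370 mg

At steady state, F × (Dose/τ) = Css × CL.
Dose = Css × CL × τ / F = 35.1 × 9.980 × 6.93 / 0.72 = 3372 mg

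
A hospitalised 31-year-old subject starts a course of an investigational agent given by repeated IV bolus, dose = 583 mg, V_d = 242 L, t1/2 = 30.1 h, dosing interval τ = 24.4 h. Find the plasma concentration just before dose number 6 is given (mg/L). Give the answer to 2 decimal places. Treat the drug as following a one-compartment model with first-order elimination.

C₀ per dose = Dose / Vd = 583 / 242 = 2.409 mg/L
k = ln2 / t½ = 0.693147 / 30.1 = 0.02303 h⁻¹
Fraction remaining after one interval: r = e^(−kτ) = e^(−0.02303 × 24.4) = 0.5701
Before dose 6, 5 doses have been given (aged 1τ, 2τ, 3τ, 4τ, 5τ).
C_trough = C₀ × (r + r² + … + r^5) = C₀ × r(1−r^5)/(1−r)
        = 2.409 × 0.5701 × (1 − 0.06022) / (1 − 0.5701) = 3.002 mg/L

3.00 mg/L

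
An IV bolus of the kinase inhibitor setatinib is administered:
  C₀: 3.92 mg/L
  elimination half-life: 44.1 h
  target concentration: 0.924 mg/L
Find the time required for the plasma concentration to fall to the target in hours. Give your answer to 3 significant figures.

k = ln2 / t½ = 0.693147 / 44.1 = 0.01572 h⁻¹
t = ln(C₀ / C) / k = ln(3.920 / 0.924) / 0.01572
  = ln(4.242) / 0.01572 = 1.445 / 0.01572 = 91.92 h

91.9 h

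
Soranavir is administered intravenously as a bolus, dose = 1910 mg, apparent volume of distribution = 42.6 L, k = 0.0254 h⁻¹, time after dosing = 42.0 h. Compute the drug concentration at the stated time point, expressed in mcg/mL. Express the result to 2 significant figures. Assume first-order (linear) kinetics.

15 mcg/mL

C₀ = Dose / Vd = 1910 / 42.6 = 44.84 mg/L
C = C₀ · e^(−k·t) = 44.84 × e^(−0.02540 × 42.0)
  = 44.84 × 0.3441 = 15.43 mg/L
(15.43 mg/L = 15.43 mcg/mL)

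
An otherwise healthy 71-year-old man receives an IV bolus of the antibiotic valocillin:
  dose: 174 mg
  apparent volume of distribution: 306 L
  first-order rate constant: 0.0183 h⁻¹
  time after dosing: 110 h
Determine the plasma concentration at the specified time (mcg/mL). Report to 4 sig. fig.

0.07596 mcg/mL

C₀ = Dose / Vd = 174.0 / 306 = 0.5686 mg/L
C = C₀ · e^(−k·t) = 0.5686 × e^(−0.01830 × 110)
  = 0.5686 × 0.1336 = 0.07596 mg/L
(0.07596 mg/L = 0.07596 mcg/mL)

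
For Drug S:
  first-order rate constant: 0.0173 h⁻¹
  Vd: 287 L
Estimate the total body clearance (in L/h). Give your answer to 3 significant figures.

4.97 L/h

CL = k × Vd = 0.0173 × 287 = 4.965 L/h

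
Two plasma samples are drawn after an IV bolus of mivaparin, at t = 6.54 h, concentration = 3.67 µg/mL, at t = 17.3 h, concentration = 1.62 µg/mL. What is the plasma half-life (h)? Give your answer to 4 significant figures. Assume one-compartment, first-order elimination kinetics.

9.120 h

k = ln(C₁/C₂) / (t₂ − t₁) = ln(3.67/1.62) / (17.3 − 6.54)
  = 0.8178 / 10.76 = 0.07600 h⁻¹
t½ = ln2 / k = 0.693147 / 0.07600 = 9.120 h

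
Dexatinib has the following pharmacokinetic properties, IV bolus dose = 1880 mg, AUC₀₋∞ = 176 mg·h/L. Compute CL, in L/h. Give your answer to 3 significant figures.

CL = Dose / AUC = 1880 / 176 = 10.68 L/h

10.7 L/h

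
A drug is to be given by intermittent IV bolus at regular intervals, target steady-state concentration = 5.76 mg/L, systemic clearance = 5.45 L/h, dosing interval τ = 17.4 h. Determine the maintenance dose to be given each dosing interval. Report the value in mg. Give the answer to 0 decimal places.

546 mg

At steady state, Dose/τ = Css × CL.
Dose = Css × CL × τ = 5.76 × 5.450 × 17.4 = 546.2 mg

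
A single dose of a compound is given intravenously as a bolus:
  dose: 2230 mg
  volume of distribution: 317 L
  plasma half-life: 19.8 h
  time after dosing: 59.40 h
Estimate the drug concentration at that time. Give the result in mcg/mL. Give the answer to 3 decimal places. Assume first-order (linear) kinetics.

0.879 mcg/mL

C₀ = Dose / Vd = 2230 / 317 = 7.035 mg/L
k = ln2 / t½ = 0.693147 / 19.8 = 0.03501 h⁻¹
t / t½ = 59.40 / 19.8 = 3 half-lives
C = C₀ × (1/2)^3 = 7.035 × 0.1250 = 0.8794 mg/L
(0.8794 mg/L = 0.8794 mcg/mL)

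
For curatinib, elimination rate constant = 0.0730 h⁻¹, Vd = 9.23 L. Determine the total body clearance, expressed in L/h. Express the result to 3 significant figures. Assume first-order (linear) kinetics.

0.674 L/h

CL = k × Vd = 0.0730 × 9.23 = 0.6738 L/h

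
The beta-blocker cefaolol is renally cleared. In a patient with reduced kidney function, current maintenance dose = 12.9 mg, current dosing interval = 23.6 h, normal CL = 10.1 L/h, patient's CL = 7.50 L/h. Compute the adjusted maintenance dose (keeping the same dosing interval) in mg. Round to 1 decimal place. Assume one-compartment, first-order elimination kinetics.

To keep the same average steady-state level, dosing rate must scale with clearance.
CL ratio = 7.50 / 10.1 = 0.7426
New dose (same interval) = 12.9 × 0.7426 = 9.580 mg

9.6 mg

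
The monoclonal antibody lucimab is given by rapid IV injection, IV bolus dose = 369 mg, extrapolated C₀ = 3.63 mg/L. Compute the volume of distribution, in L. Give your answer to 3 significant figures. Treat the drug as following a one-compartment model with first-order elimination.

102 L

Vd = Dose / C₀ = 369.0 / 3.63 = 101.7 L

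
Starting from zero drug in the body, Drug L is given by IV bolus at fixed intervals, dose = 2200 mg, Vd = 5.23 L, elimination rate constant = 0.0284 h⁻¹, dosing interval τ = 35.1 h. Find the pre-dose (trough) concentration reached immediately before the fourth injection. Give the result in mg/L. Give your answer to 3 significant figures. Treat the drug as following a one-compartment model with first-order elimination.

C₀ per dose = Dose / Vd = 2200 / 5.23 = 420.7 mg/L
Fraction remaining after one interval: r = e^(−kτ) = e^(−0.02840 × 35.1) = 0.3690
Before dose 4, 3 doses have been given (aged 1τ, 2τ, 3τ).
C_trough = C₀ × (r + r² + … + r^3) = C₀ × r(1−r^3)/(1−r)
        = 420.7 × 0.3690 × (1 − 0.05024) / (1 − 0.3690) = 233.7 mg/L

234 mg/L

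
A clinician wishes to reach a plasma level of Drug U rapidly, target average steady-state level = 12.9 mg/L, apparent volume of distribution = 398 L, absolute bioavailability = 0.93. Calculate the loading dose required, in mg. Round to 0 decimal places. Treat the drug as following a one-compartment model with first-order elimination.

5521 mg

LD = Css × Vd / F = 12.9 × 398 / 0.93 = 5521 mg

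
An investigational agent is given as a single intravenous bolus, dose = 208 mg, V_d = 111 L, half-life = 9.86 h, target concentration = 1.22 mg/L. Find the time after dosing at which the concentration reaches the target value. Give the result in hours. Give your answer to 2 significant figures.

6.1 h

C₀ = Dose / Vd = 208.0 / 111 = 1.874 mg/L
k = ln2 / t½ = 0.693147 / 9.86 = 0.07030 h⁻¹
t = ln(C₀ / C) / k = ln(1.874 / 1.22) / 0.07030
  = ln(1.536) / 0.07030 = 0.4292 / 0.07030 = 6.105 h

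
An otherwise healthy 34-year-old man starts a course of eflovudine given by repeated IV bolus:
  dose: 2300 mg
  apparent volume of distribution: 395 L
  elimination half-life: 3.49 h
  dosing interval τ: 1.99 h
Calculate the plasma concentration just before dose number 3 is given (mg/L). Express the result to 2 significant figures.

C₀ per dose = Dose / Vd = 2300 / 395 = 5.823 mg/L
k = ln2 / t½ = 0.693147 / 3.49 = 0.1986 h⁻¹
Fraction remaining after one interval: r = e^(−kτ) = e^(−0.1986 × 1.99) = 0.6735
Before dose 3, 2 doses have been given (aged 1τ, 2τ).
C_trough = C₀ × (r + r²) = 5.823 × (0.6735 + 0.4536) = 6.563 mg/L

6.6 mg/L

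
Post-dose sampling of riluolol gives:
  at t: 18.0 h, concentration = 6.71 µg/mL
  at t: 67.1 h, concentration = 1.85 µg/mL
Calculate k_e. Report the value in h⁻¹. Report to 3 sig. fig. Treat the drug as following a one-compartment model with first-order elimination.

k = ln(C₁/C₂) / (t₂ − t₁) = ln(6.71/1.85) / (67.1 − 18.0)
  = 1.288 / 49.10 = 0.02623 h⁻¹

0.0262 h⁻¹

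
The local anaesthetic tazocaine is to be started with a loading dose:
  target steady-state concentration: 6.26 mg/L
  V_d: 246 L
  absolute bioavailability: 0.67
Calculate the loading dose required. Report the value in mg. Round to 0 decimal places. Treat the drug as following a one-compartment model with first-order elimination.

2298 mg

LD = Css × Vd / F = 6.26 × 246 / 0.67 = 2298 mg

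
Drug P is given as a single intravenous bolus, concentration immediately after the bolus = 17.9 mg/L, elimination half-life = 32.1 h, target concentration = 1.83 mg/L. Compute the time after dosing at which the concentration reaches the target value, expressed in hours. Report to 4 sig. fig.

k = ln2 / t½ = 0.693147 / 32.1 = 0.02159 h⁻¹
t = ln(C₀ / C) / k = ln(17.90 / 1.83) / 0.02159
  = ln(9.781) / 0.02159 = 2.280 / 0.02159 = 105.6 h

105.6 h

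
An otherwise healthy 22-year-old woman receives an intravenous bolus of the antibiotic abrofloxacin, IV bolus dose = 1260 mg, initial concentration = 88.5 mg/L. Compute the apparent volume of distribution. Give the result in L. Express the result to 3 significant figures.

14.2 L

Vd = Dose / C₀ = 1260 / 88.5 = 14.24 L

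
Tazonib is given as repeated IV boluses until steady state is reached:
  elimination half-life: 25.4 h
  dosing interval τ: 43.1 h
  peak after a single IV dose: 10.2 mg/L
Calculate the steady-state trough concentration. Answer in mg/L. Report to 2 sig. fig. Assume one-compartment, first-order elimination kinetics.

k = ln2 / t½ = 0.693147 / 25.4 = 0.02729 h⁻¹
e^(−kτ) = e^(−0.02729 × 43.1) = 0.3084
Accumulation ratio R = 1 / (1 − e^(−kτ)) = 1 / (1 − 0.3084) = 1.446
Steady-state trough = C₀ × R × e^(−kτ) = 10.2 × 1.446 × 0.3084 = 4.549 mg/L

4.5 mg/L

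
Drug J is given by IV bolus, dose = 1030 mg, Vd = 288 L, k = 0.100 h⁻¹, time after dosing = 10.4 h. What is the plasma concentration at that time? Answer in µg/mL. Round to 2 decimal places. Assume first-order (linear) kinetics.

1.26 µg/mL

C₀ = Dose / Vd = 1030 / 288 = 3.576 mg/L
C = C₀ · e^(−k·t) = 3.576 × e^(−0.1000 × 10.4)
  = 3.576 × 0.3535 = 1.264 mg/L
(1.264 mg/L = 1.264 µg/mL)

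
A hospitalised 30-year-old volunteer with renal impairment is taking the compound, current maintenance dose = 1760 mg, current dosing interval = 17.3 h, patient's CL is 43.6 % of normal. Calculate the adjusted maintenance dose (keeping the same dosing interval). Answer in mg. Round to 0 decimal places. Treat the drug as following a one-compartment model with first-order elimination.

To keep the same average steady-state level, dosing rate must scale with clearance.
CL ratio = 43.6 / 100 = 0.4360
New dose (same interval) = 1760 × 0.4360 = 767.4 mg

767 mg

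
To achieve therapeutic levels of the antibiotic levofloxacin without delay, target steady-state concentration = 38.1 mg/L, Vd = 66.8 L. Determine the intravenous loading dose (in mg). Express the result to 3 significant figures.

LD = Css × Vd = 38.1 × 66.8 = 2545 mg

2550 mg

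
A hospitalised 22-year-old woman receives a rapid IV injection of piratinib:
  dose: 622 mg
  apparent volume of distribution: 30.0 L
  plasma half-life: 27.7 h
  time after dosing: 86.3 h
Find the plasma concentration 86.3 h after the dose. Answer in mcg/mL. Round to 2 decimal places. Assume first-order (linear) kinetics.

C₀ = Dose / Vd = 622.0 / 30.0 = 20.73 mg/L
k = ln2 / t½ = 0.693147 / 27.7 = 0.02502 h⁻¹
C = C₀ · e^(−k·t) = 20.73 × e^(−0.02502 × 86.3)
  = 20.73 × 0.1154 = 2.392 mg/L
(2.392 mg/L = 2.392 mcg/mL)

2.39 mcg/mL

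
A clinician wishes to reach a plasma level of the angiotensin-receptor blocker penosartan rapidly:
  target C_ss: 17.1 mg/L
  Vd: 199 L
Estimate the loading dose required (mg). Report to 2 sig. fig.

LD = Css × Vd = 17.1 × 199 = 3403 mg

3400 mg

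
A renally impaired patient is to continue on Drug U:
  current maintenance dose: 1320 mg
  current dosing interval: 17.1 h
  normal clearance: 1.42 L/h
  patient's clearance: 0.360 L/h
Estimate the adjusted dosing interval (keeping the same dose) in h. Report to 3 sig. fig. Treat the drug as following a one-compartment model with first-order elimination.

67.5 h

To keep the same average steady-state level, dosing rate must scale with clearance.
CL ratio = 0.360 / 1.42 = 0.2535
New interval (same dose) = 17.1 / 0.2535 = 67.46 h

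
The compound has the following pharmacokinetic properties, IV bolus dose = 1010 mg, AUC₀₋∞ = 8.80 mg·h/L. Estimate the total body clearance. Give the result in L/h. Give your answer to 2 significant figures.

110 L/h

CL = Dose / AUC = 1010 / 8.80 = 114.8 L/h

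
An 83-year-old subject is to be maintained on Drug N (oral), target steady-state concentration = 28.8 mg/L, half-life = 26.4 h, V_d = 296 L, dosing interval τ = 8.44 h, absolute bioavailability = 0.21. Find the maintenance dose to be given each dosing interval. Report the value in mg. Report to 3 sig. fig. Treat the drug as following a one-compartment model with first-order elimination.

k = ln2 / t½ = 0.693147 / 26.4 = 0.02626 h⁻¹
CL = k × Vd = 0.02626 × 296 = 7.773 L/h
At steady state, F × (Dose/τ) = Css × CL.
Dose = Css × CL × τ / F = 28.8 × 7.773 × 8.44 / 0.21 = 8997 mg

9000 mg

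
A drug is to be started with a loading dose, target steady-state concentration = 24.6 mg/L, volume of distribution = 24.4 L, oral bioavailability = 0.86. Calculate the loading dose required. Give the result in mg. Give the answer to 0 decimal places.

698 mg

LD = Css × Vd / F = 24.6 × 24.4 / 0.86 = 698.0 mg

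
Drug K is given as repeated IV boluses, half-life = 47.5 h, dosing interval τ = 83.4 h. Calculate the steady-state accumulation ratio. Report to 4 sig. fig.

1.421

k = ln2 / t½ = 0.693147 / 47.5 = 0.01459 h⁻¹
e^(−kτ) = e^(−0.01459 × 83.4) = 0.2962
Accumulation ratio R = 1 / (1 − e^(−kτ)) = 1 / (1 − 0.2962) = 1.421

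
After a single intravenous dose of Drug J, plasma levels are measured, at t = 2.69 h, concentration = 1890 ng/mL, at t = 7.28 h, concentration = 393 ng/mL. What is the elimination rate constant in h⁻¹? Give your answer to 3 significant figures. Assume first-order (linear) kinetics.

0.342 h⁻¹

k = ln(C₁/C₂) / (t₂ − t₁) = ln(1890/393) / (7.28 − 2.69)
  = 1.571 / 4.590 = 0.3423 h⁻¹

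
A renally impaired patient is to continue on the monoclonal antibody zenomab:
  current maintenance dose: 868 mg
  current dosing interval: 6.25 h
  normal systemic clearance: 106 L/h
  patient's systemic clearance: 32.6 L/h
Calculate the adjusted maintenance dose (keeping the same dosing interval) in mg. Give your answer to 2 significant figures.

To keep the same average steady-state level, dosing rate must scale with clearance.
CL ratio = 32.6 / 106 = 0.3075
New dose (same interval) = 868 × 0.3075 = 266.9 mg

270 mg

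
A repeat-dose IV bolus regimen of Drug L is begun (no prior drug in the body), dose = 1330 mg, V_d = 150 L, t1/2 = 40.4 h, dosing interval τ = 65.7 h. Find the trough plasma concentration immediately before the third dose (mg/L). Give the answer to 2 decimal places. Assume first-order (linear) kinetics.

C₀ per dose = Dose / Vd = 1330 / 150 = 8.867 mg/L
k = ln2 / t½ = 0.693147 / 40.4 = 0.01716 h⁻¹
Fraction remaining after one interval: r = e^(−kτ) = e^(−0.01716 × 65.7) = 0.3239
Before dose 3, 2 doses have been given (aged 1τ, 2τ).
C_trough = C₀ × (r + r²) = 8.867 × (0.3239 + 0.1049) = 3.802 mg/L

3.80 mg/L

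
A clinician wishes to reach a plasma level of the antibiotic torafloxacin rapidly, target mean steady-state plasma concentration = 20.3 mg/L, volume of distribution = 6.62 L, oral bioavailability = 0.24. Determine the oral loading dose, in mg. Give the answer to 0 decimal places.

LD = Css × Vd / F = 20.3 × 6.62 / 0.24 = 559.9 mg

560 mg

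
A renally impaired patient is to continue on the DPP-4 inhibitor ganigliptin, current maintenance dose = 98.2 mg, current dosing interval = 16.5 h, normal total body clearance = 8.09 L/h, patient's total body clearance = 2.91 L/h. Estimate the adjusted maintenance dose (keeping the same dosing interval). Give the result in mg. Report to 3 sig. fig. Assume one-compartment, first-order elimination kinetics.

35.3 mg

To keep the same average steady-state level, dosing rate must scale with clearance.
CL ratio = 2.91 / 8.09 = 0.3597
New dose (same interval) = 98.2 × 0.3597 = 35.32 mg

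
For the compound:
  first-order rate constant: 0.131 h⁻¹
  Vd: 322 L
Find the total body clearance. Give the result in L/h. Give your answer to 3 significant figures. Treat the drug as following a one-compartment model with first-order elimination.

42.2 L/h

CL = k × Vd = 0.131 × 322 = 42.18 L/h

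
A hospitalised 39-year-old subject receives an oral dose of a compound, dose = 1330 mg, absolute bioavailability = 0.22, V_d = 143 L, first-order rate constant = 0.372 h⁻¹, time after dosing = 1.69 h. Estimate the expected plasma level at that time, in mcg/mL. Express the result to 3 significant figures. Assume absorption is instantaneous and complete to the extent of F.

Amount reaching circulation = F × Dose = 0.22 × 1330 = 292.6 mg
C₀ = F·Dose / Vd = 292.6 / 143 = 2.046 mg/L
C = C₀ · e^(−k·t) = 2.046 × e^(−0.3720 × 1.69)
  = 2.046 × 0.5333 = 1.091 mg/L
(1.091 mg/L = 1.091 mcg/mL)

1.09 mcg/mL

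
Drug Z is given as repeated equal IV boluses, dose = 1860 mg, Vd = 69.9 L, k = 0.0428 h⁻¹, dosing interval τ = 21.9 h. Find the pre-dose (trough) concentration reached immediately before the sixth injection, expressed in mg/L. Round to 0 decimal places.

17 mg/L

C₀ per dose = Dose / Vd = 1860 / 69.9 = 26.61 mg/L
Fraction remaining after one interval: r = e^(−kτ) = e^(−0.04280 × 21.9) = 0.3917
Before dose 6, 5 doses have been given (aged 1τ, 2τ, 3τ, 4τ, 5τ).
C_trough = C₀ × (r + r² + … + r^5) = C₀ × r(1−r^5)/(1−r)
        = 26.61 × 0.3917 × (1 − 0.009221) / (1 − 0.3917) = 16.98 mg/L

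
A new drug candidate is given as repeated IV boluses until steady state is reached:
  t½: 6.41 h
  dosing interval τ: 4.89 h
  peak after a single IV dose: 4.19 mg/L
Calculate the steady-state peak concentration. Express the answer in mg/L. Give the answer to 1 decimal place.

k = ln2 / t½ = 0.693147 / 6.41 = 0.1081 h⁻¹
e^(−kτ) = e^(−0.1081 × 4.89) = 0.5894
Accumulation ratio R = 1 / (1 − e^(−kτ)) = 1 / (1 − 0.5894) = 2.435
Steady-state peak = C₀ × R = 4.19 × 2.435 = 10.20 mg/L

10.2 mg/L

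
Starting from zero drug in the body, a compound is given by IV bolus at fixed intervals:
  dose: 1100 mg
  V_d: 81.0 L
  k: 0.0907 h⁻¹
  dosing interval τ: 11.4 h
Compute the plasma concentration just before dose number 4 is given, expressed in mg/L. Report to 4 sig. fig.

7.157 mg/L

C₀ per dose = Dose / Vd = 1100 / 81.0 = 13.58 mg/L
Fraction remaining after one interval: r = e^(−kτ) = e^(−0.09070 × 11.4) = 0.3556
Before dose 4, 3 doses have been given (aged 1τ, 2τ, 3τ).
C_trough = C₀ × (r + r² + … + r^3) = C₀ × r(1−r^3)/(1−r)
        = 13.58 × 0.3556 × (1 − 0.04497) / (1 − 0.3556) = 7.157 mg/L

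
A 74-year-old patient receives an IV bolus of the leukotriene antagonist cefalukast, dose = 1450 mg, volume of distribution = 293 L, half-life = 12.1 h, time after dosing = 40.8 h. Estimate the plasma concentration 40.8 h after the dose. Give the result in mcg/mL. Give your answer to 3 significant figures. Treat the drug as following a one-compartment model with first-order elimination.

0.478 mcg/mL

C₀ = Dose / Vd = 1450 / 293 = 4.949 mg/L
k = ln2 / t½ = 0.693147 / 12.1 = 0.05728 h⁻¹
C = C₀ · e^(−k·t) = 4.949 × e^(−0.05728 × 40.8)
  = 4.949 × 0.09661 = 0.4781 mg/L
(0.4781 mg/L = 0.4781 mcg/mL)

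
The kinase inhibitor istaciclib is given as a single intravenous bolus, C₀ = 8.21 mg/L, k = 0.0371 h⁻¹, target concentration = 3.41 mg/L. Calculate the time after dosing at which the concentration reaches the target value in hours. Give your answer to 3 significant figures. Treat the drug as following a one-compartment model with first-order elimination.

23.7 h

t = ln(C₀ / C) / k = ln(8.210 / 3.41) / 0.03710
  = ln(2.408) / 0.03710 = 0.8788 / 0.03710 = 23.69 h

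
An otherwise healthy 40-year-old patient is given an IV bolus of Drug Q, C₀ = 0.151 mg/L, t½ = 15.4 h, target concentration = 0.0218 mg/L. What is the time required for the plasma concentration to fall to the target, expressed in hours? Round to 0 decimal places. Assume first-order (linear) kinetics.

k = ln2 / t½ = 0.693147 / 15.4 = 0.04501 h⁻¹
t = ln(C₀ / C) / k = ln(0.1510 / 0.0218) / 0.04501
  = ln(6.927) / 0.04501 = 1.935 / 0.04501 = 42.99 h

43 h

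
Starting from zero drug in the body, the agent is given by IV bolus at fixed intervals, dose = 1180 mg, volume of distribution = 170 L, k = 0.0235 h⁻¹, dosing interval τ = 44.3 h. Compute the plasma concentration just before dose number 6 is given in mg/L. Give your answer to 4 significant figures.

3.768 mg/L

C₀ per dose = Dose / Vd = 1180 / 170 = 6.941 mg/L
Fraction remaining after one interval: r = e^(−kτ) = e^(−0.02350 × 44.3) = 0.3531
Before dose 6, 5 doses have been given (aged 1τ, 2τ, 3τ, 4τ, 5τ).
C_trough = C₀ × (r + r² + … + r^5) = C₀ × r(1−r^5)/(1−r)
        = 6.941 × 0.3531 × (1 − 0.005489) / (1 − 0.3531) = 3.768 mg/L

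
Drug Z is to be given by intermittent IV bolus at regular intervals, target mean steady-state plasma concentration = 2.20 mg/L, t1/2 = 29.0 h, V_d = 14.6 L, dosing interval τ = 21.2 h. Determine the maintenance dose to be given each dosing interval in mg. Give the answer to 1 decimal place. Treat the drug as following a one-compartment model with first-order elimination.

16.3 mg

k = ln2 / t½ = 0.693147 / 29.0 = 0.02390 h⁻¹
CL = k × Vd = 0.02390 × 14.6 = 0.3489 L/h
At steady state, Dose/τ = Css × CL.
Dose = Css × CL × τ = 2.20 × 0.3489 × 21.2 = 16.27 mg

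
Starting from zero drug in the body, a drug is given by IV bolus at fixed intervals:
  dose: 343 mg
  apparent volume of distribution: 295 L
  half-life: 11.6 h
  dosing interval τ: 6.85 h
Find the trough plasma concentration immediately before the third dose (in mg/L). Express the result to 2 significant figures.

C₀ per dose = Dose / Vd = 343 / 295 = 1.163 mg/L
k = ln2 / t½ = 0.693147 / 11.6 = 0.05975 h⁻¹
Fraction remaining after one interval: r = e^(−kτ) = e^(−0.05975 × 6.85) = 0.6641
Before dose 3, 2 doses have been given (aged 1τ, 2τ).
C_trough = C₀ × (r + r²) = 1.163 × (0.6641 + 0.4410) = 1.285 mg/L

1.3 mg/L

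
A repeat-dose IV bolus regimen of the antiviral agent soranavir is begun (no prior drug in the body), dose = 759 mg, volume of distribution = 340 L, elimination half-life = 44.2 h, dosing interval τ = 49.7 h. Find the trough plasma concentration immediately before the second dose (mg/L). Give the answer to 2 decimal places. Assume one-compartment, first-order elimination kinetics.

C₀ per dose = Dose / Vd = 759 / 340 = 2.232 mg/L
k = ln2 / t½ = 0.693147 / 44.2 = 0.01568 h⁻¹
Fraction remaining after one interval: r = e^(−kτ) = e^(−0.01568 × 49.7) = 0.4587
Before dose 2, 1 dose has been given (aged 1τ).
C_trough = C₀ × r = 2.232 × 0.4587 = 1.024 mg/L

1.02 mg/L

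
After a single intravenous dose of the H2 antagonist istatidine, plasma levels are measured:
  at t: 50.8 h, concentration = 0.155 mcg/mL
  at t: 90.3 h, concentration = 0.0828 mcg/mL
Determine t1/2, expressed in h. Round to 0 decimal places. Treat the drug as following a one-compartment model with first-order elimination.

44 h

k = ln(C₁/C₂) / (t₂ − t₁) = ln(0.155/0.0828) / (90.3 − 50.8)
  = 0.6270 / 39.50 = 0.01587 h⁻¹
t½ = ln2 / k = 0.693147 / 0.01587 = 43.68 h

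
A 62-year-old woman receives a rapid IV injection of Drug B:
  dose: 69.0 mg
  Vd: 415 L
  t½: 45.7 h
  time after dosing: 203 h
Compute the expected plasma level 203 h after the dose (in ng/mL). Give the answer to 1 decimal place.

C₀ = Dose / Vd = 69.00 / 415 = 0.1663 mg/L
k = ln2 / t½ = 0.693147 / 45.7 = 0.01517 h⁻¹
C = C₀ · e^(−k·t) = 0.1663 × e^(−0.01517 × 203)
  = 0.1663 × 0.04598 = 0.007646 mg/L
Convert: 0.007646 mg/L × 1000 = 7.646 ng/mL

7.6 ng/mL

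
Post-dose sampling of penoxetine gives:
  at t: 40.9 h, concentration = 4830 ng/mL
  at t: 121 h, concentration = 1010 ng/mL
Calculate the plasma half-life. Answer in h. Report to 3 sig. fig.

k = ln(C₁/C₂) / (t₂ − t₁) = ln(4830/1010) / (121 − 40.9)
  = 1.565 / 80.10 = 0.01954 h⁻¹
t½ = ln2 / k = 0.693147 / 0.01954 = 35.47 h

35.5 h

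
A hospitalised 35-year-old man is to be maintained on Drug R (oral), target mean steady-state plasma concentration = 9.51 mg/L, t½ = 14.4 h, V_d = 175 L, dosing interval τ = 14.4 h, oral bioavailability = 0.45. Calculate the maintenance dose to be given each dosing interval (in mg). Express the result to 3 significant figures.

2560 mg

k = ln2 / t½ = 0.693147 / 14.4 = 0.04814 h⁻¹
CL = k × Vd = 0.04814 × 175 = 8.425 L/h
At steady state, F × (Dose/τ) = Css × CL.
Dose = Css × CL × τ / F = 9.51 × 8.425 × 14.4 / 0.45 = 2564 mg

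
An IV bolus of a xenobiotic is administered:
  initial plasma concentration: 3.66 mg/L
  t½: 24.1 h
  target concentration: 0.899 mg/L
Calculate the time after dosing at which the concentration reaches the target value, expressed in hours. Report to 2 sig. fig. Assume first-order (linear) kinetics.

49 h

k = ln2 / t½ = 0.693147 / 24.1 = 0.02876 h⁻¹
t = ln(C₀ / C) / k = ln(3.660 / 0.899) / 0.02876
  = ln(4.071) / 0.02876 = 1.404 / 0.02876 = 48.82 h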